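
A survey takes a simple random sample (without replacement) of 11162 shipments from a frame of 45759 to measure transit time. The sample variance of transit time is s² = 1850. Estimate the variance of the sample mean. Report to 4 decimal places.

Under SRS without replacement, Var(ȳ) = (1 − f)·s²/n with f = n/N = 11162/45759 = 0.24393016.
Var(ȳ) = (1 − 0.24393016)·1850/11162 = 0.75606984·0.16574091 = 0.1253117.

0.1253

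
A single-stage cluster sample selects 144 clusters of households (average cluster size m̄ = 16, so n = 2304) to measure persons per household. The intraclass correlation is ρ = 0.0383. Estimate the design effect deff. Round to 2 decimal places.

1.57

deff = 1 + (16 − 1)·0.0383 = 1 + 0.5745 = 1.5745.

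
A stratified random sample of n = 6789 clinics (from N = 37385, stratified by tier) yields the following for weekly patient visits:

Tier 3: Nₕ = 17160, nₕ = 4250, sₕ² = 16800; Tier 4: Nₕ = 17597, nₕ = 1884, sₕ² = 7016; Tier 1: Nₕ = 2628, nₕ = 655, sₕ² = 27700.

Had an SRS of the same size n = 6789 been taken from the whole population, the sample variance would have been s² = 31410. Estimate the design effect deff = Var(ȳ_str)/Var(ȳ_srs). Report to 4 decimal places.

0.4015

Var(ȳ_str) = Σ Wₕ²(1−fₕ)sₕ²/nₕ with Wₕ = Nₕ/37385:
  Tier 3: (17160/37385)²·(1−4250/17160)·16800/4250 = 0.62656929
  Tier 4: (17597/37385)²·(1−1884/17597)·7016/1884 = 0.7367356
  Tier 1: (2628/37385)²·(1−655/2628)·27700/655 = 0.15689032
  → Var(ȳ_str) = 1.5201952.
Var(ȳ_srs) = (1 − 6789/37385)·31410/6789 = 3.7864253.
deff = 1.5201952 / 3.7864253 = 0.4015.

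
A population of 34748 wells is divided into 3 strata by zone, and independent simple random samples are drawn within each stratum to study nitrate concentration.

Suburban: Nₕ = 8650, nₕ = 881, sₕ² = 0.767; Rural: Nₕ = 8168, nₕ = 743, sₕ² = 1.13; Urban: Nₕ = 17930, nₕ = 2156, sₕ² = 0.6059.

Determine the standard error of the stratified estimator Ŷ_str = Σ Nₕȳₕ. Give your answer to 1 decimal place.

479.8

Var(Ŷ_str) = Σₕ Nₕ²(1 − fₕ)sₕ²/nₕ.
Suburban: 8650²·(1 − 881/8650)·0.767/881 = 58506.037.
Rural: 8168²·(1 − 743/8168)·1.13/743 = 92236.288.
Urban: 17930²·(1 − 2156/17930)·0.6059/2156 = 79483.013.
Sum = 230225.34.
SE = √(230225.34) = 479.8.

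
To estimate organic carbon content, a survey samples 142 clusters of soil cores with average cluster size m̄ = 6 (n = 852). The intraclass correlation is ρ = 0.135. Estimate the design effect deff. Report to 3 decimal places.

deff = 1 + (6 − 1)·0.135 = 1 + 0.675 = 1.675.

1.675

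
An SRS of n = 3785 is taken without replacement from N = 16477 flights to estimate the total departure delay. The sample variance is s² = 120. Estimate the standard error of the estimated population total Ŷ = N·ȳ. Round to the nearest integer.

Var(Ŷ) = N²·Var(ȳ) = N²·(1 − n/N)·s²/n.
f = 3785/16477 = 0.22971415; Var(ȳ) = 0.77028585·120/3785 = 0.024421216.
Var(Ŷ) = 16477² · 0.024421216 = 6.6301533 × 10^6.
SE(Ŷ) = √(6.6301533 × 10^6) = 2575.

2575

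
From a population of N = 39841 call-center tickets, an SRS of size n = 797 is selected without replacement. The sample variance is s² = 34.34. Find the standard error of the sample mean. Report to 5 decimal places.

0.20549

Under SRS without replacement, Var(ȳ) = (1 − f)·s²/n with f = n/N = 797/39841 = 0.02000452.
Var(ȳ) = (1 − 0.02000452)·34.34/797 = 0.97999548·0.043086575 = 0.042224648.
SE(ȳ) = √(0.042224648) = 0.20549.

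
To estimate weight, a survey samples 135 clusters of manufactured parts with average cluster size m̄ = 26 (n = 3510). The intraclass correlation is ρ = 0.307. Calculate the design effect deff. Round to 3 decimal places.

deff = 1 + (26 − 1)·0.307 = 1 + 7.675 = 8.675.

8.675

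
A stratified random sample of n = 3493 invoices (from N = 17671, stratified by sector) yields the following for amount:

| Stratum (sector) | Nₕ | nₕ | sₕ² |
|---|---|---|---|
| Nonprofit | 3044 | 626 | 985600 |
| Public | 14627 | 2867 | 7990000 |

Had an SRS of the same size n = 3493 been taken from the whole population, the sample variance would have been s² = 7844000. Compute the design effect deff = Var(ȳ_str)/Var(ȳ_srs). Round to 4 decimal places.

0.8727

Var(ȳ_str) = Σ Wₕ²(1−fₕ)sₕ²/nₕ with Wₕ = Nₕ/17671:
  Nonprofit: (3044/17671)²·(1−626/3044)·985600/626 = 37.111205
  Public: (14627/17671)²·(1−2867/14627)·7990000/2867 = 1535.1804
  → Var(ȳ_str) = 1572.2916.
Var(ȳ_srs) = (1 − 3493/17671)·7844000/3493 = 1801.743.
deff = 1572.2916 / 1801.743 = 0.8727.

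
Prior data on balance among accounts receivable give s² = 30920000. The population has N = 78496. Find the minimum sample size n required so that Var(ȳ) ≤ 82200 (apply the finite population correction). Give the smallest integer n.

375

Without fpc, n₀ = s²/D = 30920000/82200 = 376.1557.
With fpc, (1 − n/N)·s²/n ≤ D requires n ≥ n₀/(1 + n₀/N) = 376.1557/(1 + 376.1557/78496) = 374.3617.
Rounding up, n = 375.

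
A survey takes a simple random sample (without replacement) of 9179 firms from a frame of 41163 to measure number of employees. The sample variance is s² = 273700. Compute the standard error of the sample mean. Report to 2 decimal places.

4.81

Under SRS without replacement, Var(ȳ) = (1 − f)·s²/n with f = n/N = 9179/41163 = 0.22299152.
Var(ȳ) = (1 − 0.22299152)·273700/9179 = 0.77700848·29.818063 = 23.168888.
SE(ȳ) = √(23.168888) = 4.81.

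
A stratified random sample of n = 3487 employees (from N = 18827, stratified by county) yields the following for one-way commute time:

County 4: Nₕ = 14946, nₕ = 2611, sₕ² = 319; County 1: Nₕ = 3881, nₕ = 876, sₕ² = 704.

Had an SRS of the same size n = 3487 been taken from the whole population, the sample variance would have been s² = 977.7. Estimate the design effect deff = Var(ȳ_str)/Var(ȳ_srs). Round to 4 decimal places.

Var(ȳ_str) = Σ Wₕ²(1−fₕ)sₕ²/nₕ with Wₕ = Nₕ/18827:
  County 4: (14946/18827)²·(1−2611/14946)·319/2611 = 0.063545631
  County 1: (3881/18827)²·(1−876/3881)·704/876 = 0.026442008
  → Var(ȳ_str) = 0.089987639.
Var(ȳ_srs) = (1 − 3487/18827)·977.7/3487 = 0.22845355.
deff = 0.089987639 / 0.22845355 = 0.3939.

0.3939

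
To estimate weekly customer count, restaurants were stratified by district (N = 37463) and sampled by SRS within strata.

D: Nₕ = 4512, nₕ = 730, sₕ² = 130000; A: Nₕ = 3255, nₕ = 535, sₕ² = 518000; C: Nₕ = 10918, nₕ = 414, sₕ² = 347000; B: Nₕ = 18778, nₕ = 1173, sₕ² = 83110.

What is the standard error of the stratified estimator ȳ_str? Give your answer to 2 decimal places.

Var(ȳ_str) = Σₕ Wₕ²(1 − fₕ)sₕ²/nₕ with Wₕ = Nₕ/N, N = 37463.
D: Wₕ = 0.12043883; term = 0.12043883²·(1 − 0.16179078)·130000/730 = 2.1652398.
A: Wₕ = 0.08688573; term = 0.08688573²·(1 − 0.16436252)·518000/535 = 6.1078839.
C: Wₕ = 0.29143422; term = 0.29143422²·(1 − 0.03791903)·347000/414 = 68.489159.
B: Wₕ = 0.50124122; term = 0.50124122²·(1 − 0.06246672)·83110/1173 = 16.6892.
Sum = 93.451483.
SE = √(93.451483) = 9.67.

9.67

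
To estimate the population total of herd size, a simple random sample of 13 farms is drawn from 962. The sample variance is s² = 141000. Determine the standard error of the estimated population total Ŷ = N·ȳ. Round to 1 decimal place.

Var(Ŷ) = N²·Var(ȳ) = N²·(1 − n/N)·s²/n.
f = 13/962 = 0.01351351; Var(ȳ) = 0.98648649·141000/13 = 10699.584.
Var(Ŷ) = 962² · 10699.584 = 9.9018658 × 10^9.
SE(Ŷ) = √(9.9018658 × 10^9) = 99508.1.

99508.1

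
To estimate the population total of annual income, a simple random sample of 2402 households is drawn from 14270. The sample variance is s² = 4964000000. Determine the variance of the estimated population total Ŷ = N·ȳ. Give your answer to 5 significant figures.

3.4999 × 10^14

Var(Ŷ) = N²·Var(ȳ) = N²·(1 − n/N)·s²/n.
f = 2402/14270 = 0.16832516; Var(ȳ) = 0.83167484·4964000000/2402 = 1.7187485 × 10^6.
Var(Ŷ) = 14270² · (1.7187485 × 10^6) = 3.4999374 × 10^14.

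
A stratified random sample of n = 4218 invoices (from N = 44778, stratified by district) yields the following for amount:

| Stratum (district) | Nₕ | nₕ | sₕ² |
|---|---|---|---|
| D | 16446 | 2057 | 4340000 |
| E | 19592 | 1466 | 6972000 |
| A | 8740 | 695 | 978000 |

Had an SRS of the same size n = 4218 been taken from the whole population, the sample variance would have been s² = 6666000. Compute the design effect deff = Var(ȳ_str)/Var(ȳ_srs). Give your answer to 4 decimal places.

0.7968

Var(ȳ_str) = Σ Wₕ²(1−fₕ)sₕ²/nₕ with Wₕ = Nₕ/44778:
  D: (16446/44778)²·(1−2057/16446)·4340000/2057 = 249.01009
  E: (19592/44778)²·(1−1466/19592)·6972000/1466 = 842.31546
  A: (8740/44778)²·(1−695/8740)·978000/695 = 49.347158
  → Var(ȳ_str) = 1140.6727.
Var(ȳ_srs) = (1 − 4218/44778)·6666000/4218 = 1431.5021.
deff = 1140.6727 / 1431.5021 = 0.7968.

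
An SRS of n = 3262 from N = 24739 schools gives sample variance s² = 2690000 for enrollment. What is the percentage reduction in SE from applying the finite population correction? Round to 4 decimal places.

6.8258

f = n/N = 3262/24739 = 0.13185658.
SE_no-fpc = √(s²/n) = 28.716676; SE_fpc = √((1−f)s²/n) = 26.756537.
Ratio = √(1−f) = 0.93174214. Reduction = 100·(1 − 0.93174214) = 6.8258%.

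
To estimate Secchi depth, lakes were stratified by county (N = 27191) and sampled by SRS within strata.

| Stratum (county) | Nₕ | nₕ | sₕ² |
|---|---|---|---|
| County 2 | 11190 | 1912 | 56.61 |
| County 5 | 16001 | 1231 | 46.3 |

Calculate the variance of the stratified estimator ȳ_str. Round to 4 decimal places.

Var(ȳ_str) = Σₕ Wₕ²(1 − fₕ)sₕ²/nₕ with Wₕ = Nₕ/N, N = 27191.
County 2: Wₕ = 0.41153323; term = 0.41153323²·(1 − 0.17086685)·56.61/1912 = 0.004157568.
County 5: Wₕ = 0.58846677; term = 0.58846677²·(1 − 0.07693269)·46.3/1231 = 0.01202265.
Sum = 0.016180218.

0.0162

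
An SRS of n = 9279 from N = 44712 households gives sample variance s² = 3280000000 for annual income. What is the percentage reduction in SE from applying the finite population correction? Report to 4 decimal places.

10.9791

f = n/N = 9279/44712 = 0.20752818.
SE_no-fpc = √(s²/n) = 594.54719; SE_fpc = √((1−f)s²/n) = 529.27118.
Ratio = √(1−f) = 0.89020886. Reduction = 100·(1 − 0.89020886) = 10.9791%.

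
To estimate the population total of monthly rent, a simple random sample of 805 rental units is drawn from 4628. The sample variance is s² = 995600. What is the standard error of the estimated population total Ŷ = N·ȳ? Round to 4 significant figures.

Var(Ŷ) = N²·Var(ȳ) = N²·(1 − n/N)·s²/n.
f = 805/4628 = 0.17394123; Var(ȳ) = 0.82605877·995600/805 = 1021.6449.
Var(Ŷ) = 4628² · 1021.6449 = 2.1881983 × 10^10.
SE(Ŷ) = √(2.1881983 × 10^10) = 147900.

147900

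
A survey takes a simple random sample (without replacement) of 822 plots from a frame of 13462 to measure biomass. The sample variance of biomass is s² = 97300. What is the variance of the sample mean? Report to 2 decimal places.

Under SRS without replacement, Var(ȳ) = (1 − f)·s²/n with f = n/N = 822/13462 = 0.06106076.
Var(ȳ) = (1 − 0.06106076)·97300/822 = 0.93893924·118.36983 = 111.14208.

111.14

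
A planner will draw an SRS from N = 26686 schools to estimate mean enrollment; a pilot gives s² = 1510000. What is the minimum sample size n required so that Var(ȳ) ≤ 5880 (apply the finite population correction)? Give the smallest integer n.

Without fpc, n₀ = s²/D = 1510000/5880 = 256.8027.
With fpc, (1 − n/N)·s²/n ≤ D requires n ≥ n₀/(1 + n₀/N) = 256.8027/(1 + 256.8027/26686) = 254.3550.
Rounding up, n = 255.

255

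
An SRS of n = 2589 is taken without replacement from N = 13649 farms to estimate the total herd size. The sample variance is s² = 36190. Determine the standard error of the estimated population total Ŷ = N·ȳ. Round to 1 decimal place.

Var(Ŷ) = N²·Var(ȳ) = N²·(1 − n/N)·s²/n.
f = 2589/13649 = 0.18968423; Var(ȳ) = 0.81031577·36190/2589 = 11.326894.
Var(Ŷ) = 13649² · 11.326894 = 2.110146 × 10^9.
SE(Ŷ) = √(2.110146 × 10^9) = 45936.3.

45936.3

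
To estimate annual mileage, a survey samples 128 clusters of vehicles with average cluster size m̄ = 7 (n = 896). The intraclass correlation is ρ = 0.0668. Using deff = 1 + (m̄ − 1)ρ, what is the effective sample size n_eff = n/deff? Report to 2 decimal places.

deff = 1 + (7 − 1)·0.0668 = 1 + 0.4008 = 1.4008.
n_eff = 896 / 1.4008 = 639.63.

639.63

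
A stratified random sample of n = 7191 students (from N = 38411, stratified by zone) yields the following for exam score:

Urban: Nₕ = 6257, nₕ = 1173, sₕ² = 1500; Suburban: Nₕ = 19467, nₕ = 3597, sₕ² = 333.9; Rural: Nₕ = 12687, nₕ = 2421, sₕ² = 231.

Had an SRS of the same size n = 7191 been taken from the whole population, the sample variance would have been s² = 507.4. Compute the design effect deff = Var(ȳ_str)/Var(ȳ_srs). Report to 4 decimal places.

Var(ȳ_str) = Σ Wₕ²(1−fₕ)sₕ²/nₕ with Wₕ = Nₕ/38411:
  Urban: (6257/38411)²·(1−1173/6257)·1500/1173 = 0.027571076
  Suburban: (19467/38411)²·(1−3597/19467)·333.9/3597 = 0.019437514
  Rural: (12687/38411)²·(1−2421/12687)·231/2421 = 0.0084229876
  → Var(ȳ_str) = 0.055431578.
Var(ȳ_srs) = (1 − 7191/38411)·507.4/7191 = 0.057350665.
deff = 0.055431578 / 0.057350665 = 0.9665.

0.9665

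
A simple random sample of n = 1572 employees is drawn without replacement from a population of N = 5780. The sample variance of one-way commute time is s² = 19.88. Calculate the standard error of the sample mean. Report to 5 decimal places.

Under SRS without replacement, Var(ȳ) = (1 − f)·s²/n with f = n/N = 1572/5780 = 0.27197232.
Var(ȳ) = (1 − 0.27197232)·19.88/1572 = 0.72802768·0.01264631 = 0.0092068641.
SE(ȳ) = √(0.0092068641) = 0.09595.

0.09595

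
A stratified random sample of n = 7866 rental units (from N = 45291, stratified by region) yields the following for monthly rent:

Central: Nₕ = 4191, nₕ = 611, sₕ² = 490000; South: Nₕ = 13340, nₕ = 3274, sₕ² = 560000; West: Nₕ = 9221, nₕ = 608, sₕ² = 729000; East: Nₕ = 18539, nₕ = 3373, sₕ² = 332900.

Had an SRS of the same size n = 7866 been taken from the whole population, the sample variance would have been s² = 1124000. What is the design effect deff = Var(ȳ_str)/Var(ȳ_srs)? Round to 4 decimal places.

0.6522

Var(ȳ_str) = Σ Wₕ²(1−fₕ)sₕ²/nₕ with Wₕ = Nₕ/45291:
  Central: (4191/45291)²·(1−611/4191)·490000/611 = 5.8658606
  South: (13340/45291)²·(1−3274/13340)·560000/3274 = 11.196913
  West: (9221/45291)²·(1−608/9221)·729000/608 = 46.422935
  East: (18539/45291)²·(1−3373/18539)·332900/3373 = 13.527919
  → Var(ȳ_str) = 77.013628.
Var(ȳ_srs) = (1 − 7866/45291)·1124000/7866 = 118.07617.
deff = 77.013628 / 118.07617 = 0.6522.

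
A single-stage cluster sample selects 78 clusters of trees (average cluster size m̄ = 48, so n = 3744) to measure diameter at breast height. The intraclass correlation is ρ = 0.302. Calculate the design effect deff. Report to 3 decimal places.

deff = 1 + (48 − 1)·0.302 = 1 + 14.194 = 15.194.

15.194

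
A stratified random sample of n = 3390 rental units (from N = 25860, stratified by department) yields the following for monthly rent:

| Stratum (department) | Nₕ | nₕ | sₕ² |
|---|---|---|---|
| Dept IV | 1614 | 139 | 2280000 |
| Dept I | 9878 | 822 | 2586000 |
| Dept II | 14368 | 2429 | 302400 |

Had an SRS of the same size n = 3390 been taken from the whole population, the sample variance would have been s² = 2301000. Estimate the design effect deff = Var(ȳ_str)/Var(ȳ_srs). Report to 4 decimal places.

Var(ȳ_str) = Σ Wₕ²(1−fₕ)sₕ²/nₕ with Wₕ = Nₕ/25860:
  Dept IV: (1614/25860)²·(1−139/1614)·2280000/139 = 58.3927
  Dept I: (9878/25860)²·(1−822/9878)·2586000/822 = 420.82845
  Dept II: (14368/25860)²·(1−2429/14368)·302400/2429 = 31.934602
  → Var(ȳ_str) = 511.15575.
Var(ȳ_srs) = (1 − 3390/25860)·2301000/3390 = 589.78194.
deff = 511.15575 / 589.78194 = 0.8667.

0.8667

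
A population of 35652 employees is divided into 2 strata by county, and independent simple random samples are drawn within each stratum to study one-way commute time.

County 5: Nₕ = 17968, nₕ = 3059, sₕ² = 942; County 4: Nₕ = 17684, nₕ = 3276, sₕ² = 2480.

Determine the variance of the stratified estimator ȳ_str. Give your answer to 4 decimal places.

0.2166

Var(ȳ_str) = Σₕ Wₕ²(1 − fₕ)sₕ²/nₕ with Wₕ = Nₕ/N, N = 35652.
County 5: Wₕ = 0.50398295; term = 0.50398295²·(1 − 0.17024711)·942/3059 = 0.064901074.
County 4: Wₕ = 0.49601705; term = 0.49601705²·(1 − 0.18525221)·2480/3276 = 0.15174843.
Sum = 0.2166495.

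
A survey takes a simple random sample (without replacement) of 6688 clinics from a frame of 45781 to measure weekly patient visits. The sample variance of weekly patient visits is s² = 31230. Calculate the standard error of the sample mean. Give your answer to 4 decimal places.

Under SRS without replacement, Var(ȳ) = (1 − f)·s²/n with f = n/N = 6688/45781 = 0.14608680.
Var(ȳ) = (1 − 0.14608680)·31230/6688 = 0.85391320·4.6695574 = 3.9873967.
SE(ȳ) = √(3.9873967) = 1.9968.

1.9968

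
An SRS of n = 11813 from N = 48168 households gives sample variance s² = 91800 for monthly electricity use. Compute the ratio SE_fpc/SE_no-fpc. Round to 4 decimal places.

f = n/N = 11813/48168 = 0.24524581.
SE_no-fpc = √(s²/n) = 2.7876692; SE_fpc = √((1−f)s²/n) = 2.421832.
Ratio = √(1−f) = 0.86876590.

0.8688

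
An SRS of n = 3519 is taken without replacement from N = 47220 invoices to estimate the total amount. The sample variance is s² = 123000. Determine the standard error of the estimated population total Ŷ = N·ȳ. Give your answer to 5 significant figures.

268570

Var(Ŷ) = N²·Var(ȳ) = N²·(1 − n/N)·s²/n.
f = 3519/47220 = 0.07452351; Var(ȳ) = 0.92547649·123000/3519 = 32.348283.
Var(Ŷ) = 47220² · 32.348283 = 7.2127885 × 10^10.
SE(Ŷ) = √(7.2127885 × 10^10) = 268570.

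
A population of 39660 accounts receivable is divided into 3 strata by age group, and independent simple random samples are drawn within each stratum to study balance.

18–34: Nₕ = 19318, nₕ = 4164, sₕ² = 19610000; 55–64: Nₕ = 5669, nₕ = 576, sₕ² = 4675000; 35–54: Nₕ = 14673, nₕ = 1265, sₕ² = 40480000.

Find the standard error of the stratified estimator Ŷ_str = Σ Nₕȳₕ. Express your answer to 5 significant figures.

Var(Ŷ_str) = Σₕ Nₕ²(1 − fₕ)sₕ²/nₕ.
18–34: 19318²·(1 − 4164/19318)·19610000/4164 = 1.3786573 × 10^12.
55–64: 5669²·(1 − 576/5669)·4675000/576 = 2.3433614 × 10^11.
35–54: 14673²·(1 − 1265/14673)·40480000/1265 = 6.2955387 × 10^12.
Sum = 7.9085321 × 10^12.
SE = √(7.9085321 × 10^12) = 2.8122 × 10^6.

2.8122 × 10^6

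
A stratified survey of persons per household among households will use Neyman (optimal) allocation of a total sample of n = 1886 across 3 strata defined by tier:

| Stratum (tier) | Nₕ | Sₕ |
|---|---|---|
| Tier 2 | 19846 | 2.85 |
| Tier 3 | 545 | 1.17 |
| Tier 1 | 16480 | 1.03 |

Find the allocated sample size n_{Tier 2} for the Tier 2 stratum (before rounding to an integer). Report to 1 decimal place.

1438.2

Neyman allocation: nₕ = n·NₕSₕ / Σⱼ NⱼSⱼ.
Σ NⱼSⱼ = 19846·2.85 + 545·1.17 + 16480·1.03 = 74173.15.
n_{Tier 2} = 1886·19846·2.85 / 74173.15 = 1438.2.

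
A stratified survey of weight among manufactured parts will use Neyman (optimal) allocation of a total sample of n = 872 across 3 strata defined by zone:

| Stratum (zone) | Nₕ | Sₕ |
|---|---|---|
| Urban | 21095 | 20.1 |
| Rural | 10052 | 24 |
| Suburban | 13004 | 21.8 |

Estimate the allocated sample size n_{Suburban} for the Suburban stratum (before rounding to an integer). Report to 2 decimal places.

260.56

Neyman allocation: nₕ = n·NₕSₕ / Σⱼ NⱼSⱼ.
Σ NⱼSⱼ = 21095·20.1 + 10052·24 + 13004·21.8 = 948744.7.
n_{Suburban} = 872·13004·21.8 / 948744.7 = 260.56.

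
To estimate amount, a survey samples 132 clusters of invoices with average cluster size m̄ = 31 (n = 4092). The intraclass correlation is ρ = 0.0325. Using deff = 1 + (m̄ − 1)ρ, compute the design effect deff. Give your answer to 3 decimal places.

1.975

deff = 1 + (31 − 1)·0.0325 = 1 + 0.975 = 1.975.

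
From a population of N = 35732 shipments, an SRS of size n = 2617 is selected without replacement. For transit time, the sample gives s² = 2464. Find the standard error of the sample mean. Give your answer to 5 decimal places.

Under SRS without replacement, Var(ȳ) = (1 − f)·s²/n with f = n/N = 2617/35732 = 0.07323967.
Var(ȳ) = (1 − 0.07323967)·2464/2617 = 0.92676033·0.94153611 = 0.87257831.
SE(ȳ) = √(0.87257831) = 0.93412.

0.93412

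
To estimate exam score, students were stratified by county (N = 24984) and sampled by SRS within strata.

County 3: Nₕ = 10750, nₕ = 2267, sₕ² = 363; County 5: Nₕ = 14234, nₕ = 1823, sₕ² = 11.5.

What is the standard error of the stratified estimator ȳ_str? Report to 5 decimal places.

0.15868

Var(ȳ_str) = Σₕ Wₕ²(1 − fₕ)sₕ²/nₕ with Wₕ = Nₕ/N, N = 24984.
County 3: Wₕ = 0.43027538; term = 0.43027538²·(1 − 0.21088372)·363/2267 = 0.023393171.
County 5: Wₕ = 0.56972462; term = 0.56972462²·(1 − 0.12807363)·11.5/1823 = 0.0017853401.
Sum = 0.025178511.
SE = √(0.025178511) = 0.15868.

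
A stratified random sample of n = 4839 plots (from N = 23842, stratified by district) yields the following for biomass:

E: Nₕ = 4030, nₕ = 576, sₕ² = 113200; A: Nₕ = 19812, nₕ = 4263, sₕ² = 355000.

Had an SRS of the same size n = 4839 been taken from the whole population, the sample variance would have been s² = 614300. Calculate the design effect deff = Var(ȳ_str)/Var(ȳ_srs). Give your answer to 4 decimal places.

Var(ȳ_str) = Σ Wₕ²(1−fₕ)sₕ²/nₕ with Wₕ = Nₕ/23842:
  E: (4030/23842)²·(1−576/4030)·113200/576 = 4.812447
  A: (19812/23842)²·(1−4263/19812)·355000/4263 = 45.129283
  → Var(ȳ_str) = 49.94173.
Var(ȳ_srs) = (1 − 4839/23842)·614300/4839 = 101.18226.
deff = 49.94173 / 101.18226 = 0.4936.

0.4936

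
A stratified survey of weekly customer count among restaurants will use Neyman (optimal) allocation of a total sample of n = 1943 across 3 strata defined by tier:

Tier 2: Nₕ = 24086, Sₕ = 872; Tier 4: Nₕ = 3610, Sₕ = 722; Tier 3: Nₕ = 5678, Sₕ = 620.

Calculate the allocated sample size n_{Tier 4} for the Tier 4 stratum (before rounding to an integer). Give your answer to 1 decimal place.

186.7

Neyman allocation: nₕ = n·NₕSₕ / Σⱼ NⱼSⱼ.
Σ NⱼSⱼ = 24086·872 + 3610·722 + 5678·620 = 2.7129772 × 10^7.
n_{Tier 4} = 1943·3610·722 / (2.7129772 × 10^7) = 186.7.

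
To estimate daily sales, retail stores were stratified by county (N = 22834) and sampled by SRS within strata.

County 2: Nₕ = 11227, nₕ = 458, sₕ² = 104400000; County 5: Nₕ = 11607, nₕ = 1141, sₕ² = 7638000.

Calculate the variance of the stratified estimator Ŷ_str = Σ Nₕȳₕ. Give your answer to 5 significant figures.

2.8373 × 10^13

Var(Ŷ_str) = Σₕ Nₕ²(1 − fₕ)sₕ²/nₕ.
County 2: 11227²·(1 − 458/11227)·104400000/458 = 2.7559677 × 10^13.
County 5: 11607²·(1 − 1141/11607)·7638000/1141 = 8.1319505 × 10^11.
Sum = 2.8372872 × 10^13.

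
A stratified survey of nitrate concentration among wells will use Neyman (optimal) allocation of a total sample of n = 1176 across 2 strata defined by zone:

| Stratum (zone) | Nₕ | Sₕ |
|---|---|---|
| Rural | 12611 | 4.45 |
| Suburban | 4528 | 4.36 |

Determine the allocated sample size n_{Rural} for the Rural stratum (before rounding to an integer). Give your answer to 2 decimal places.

869.96

Neyman allocation: nₕ = n·NₕSₕ / Σⱼ NⱼSⱼ.
Σ NⱼSⱼ = 12611·4.45 + 4528·4.36 = 75861.03.
n_{Rural} = 1176·12611·4.45 / 75861.03 = 869.96.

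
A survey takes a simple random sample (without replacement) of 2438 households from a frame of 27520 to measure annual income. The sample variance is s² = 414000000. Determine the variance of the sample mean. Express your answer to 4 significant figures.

Under SRS without replacement, Var(ȳ) = (1 − f)·s²/n with f = n/N = 2438/27520 = 0.08859012.
Var(ȳ) = (1 − 0.08859012)·414000000/2438 = 0.91140988·169811.32 = 154767.72.

154800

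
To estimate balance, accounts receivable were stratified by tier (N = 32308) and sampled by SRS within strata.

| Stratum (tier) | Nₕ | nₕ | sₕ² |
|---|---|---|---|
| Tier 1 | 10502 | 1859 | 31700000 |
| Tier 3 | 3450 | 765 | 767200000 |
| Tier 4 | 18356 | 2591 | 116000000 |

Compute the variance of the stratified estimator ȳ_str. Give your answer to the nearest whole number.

Var(ȳ_str) = Σₕ Wₕ²(1 − fₕ)sₕ²/nₕ with Wₕ = Nₕ/N, N = 32308.
Tier 1: Wₕ = 0.32505881; term = 0.32505881²·(1 − 0.17701390)·31700000/1859 = 1482.8467.
Tier 3: Wₕ = 0.10678470; term = 0.10678470²·(1 − 0.22173913)·767200000/765 = 8900.008.
Tier 4: Wₕ = 0.56815649; term = 0.56815649²·(1 − 0.14115276)·116000000/2591 = 12412.02.
Sum = 22794.875.

22795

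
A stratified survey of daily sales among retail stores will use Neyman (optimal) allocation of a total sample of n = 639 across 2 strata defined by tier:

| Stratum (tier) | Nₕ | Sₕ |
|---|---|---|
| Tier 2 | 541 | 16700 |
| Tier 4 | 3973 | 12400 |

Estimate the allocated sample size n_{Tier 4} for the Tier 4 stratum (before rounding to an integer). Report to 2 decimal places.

Neyman allocation: nₕ = n·NₕSₕ / Σⱼ NⱼSⱼ.
Σ NⱼSⱼ = 541·16700 + 3973·12400 = 5.82999 × 10^7.
n_{Tier 4} = 639·3973·12400 / (5.82999 × 10^7) = 539.97.

539.97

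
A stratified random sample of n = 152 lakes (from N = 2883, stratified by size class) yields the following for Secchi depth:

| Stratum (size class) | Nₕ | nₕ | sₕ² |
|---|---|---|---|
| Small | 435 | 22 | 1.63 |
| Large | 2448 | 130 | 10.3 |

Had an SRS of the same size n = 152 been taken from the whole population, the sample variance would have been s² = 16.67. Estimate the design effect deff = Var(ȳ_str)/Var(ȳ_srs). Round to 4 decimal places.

0.5361

Var(ȳ_str) = Σ Wₕ²(1−fₕ)sₕ²/nₕ with Wₕ = Nₕ/2883:
  Small: (435/2883)²·(1−22/435)·1.63/22 = 0.0016014558
  Large: (2448/2883)²·(1−130/2448)·10.3/130 = 0.054091551
  → Var(ȳ_str) = 0.055693007.
Var(ȳ_srs) = (1 − 152/2883)·16.67/152 = 0.10388888.
deff = 0.055693007 / 0.10388888 = 0.5361.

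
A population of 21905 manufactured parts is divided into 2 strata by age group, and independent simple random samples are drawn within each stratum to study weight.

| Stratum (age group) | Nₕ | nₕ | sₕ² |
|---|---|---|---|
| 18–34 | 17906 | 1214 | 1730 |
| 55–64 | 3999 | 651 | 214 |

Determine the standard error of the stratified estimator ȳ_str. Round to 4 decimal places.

0.9470

Var(ȳ_str) = Σₕ Wₕ²(1 − fₕ)sₕ²/nₕ with Wₕ = Nₕ/N, N = 21905.
18–34: Wₕ = 0.81743894; term = 0.81743894²·(1 − 0.06779850)·1730/1214 = 0.88766247.
55–64: Wₕ = 0.18256106; term = 0.18256106²·(1 − 0.16279070)·214/651 = 0.0091724029.
Sum = 0.89683487.
SE = √(0.89683487) = 0.9470.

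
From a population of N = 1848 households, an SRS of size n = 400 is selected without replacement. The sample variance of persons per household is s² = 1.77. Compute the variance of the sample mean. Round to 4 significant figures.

0.003467

Under SRS without replacement, Var(ȳ) = (1 − f)·s²/n with f = n/N = 400/1848 = 0.21645022.
Var(ȳ) = (1 − 0.21645022)·1.77/400 = 0.78354978·0.004425 = 0.0034672078.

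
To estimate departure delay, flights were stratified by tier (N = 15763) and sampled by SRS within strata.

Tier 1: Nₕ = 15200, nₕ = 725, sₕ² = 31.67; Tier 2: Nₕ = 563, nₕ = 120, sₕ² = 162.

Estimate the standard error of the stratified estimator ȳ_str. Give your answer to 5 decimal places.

Var(ȳ_str) = Σₕ Wₕ²(1 − fₕ)sₕ²/nₕ with Wₕ = Nₕ/N, N = 15763.
Tier 1: Wₕ = 0.96428345; term = 0.96428345²·(1 − 0.04769737)·31.67/725 = 0.038680713.
Tier 2: Wₕ = 0.03571655; term = 0.03571655²·(1 − 0.21314387)·162/120 = 0.00135509.
Sum = 0.040035803.
SE = √(0.040035803) = 0.20009.

0.20009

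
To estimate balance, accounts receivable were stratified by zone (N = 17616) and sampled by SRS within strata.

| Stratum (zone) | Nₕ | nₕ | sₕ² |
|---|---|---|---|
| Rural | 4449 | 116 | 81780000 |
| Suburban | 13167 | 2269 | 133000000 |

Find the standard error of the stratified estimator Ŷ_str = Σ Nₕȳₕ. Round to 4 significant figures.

Var(Ŷ_str) = Σₕ Nₕ²(1 − fₕ)sₕ²/nₕ.
Rural: 4449²·(1 − 116/4449)·81780000/116 = 1.3590649 × 10^13.
Suburban: 13167²·(1 − 2269/13167)·133000000/2269 = 8.411061 × 10^12.
Sum = 2.200171 × 10^13.
SE = √(2.200171 × 10^13) = 4.691 × 10^6.

4.691 × 10^6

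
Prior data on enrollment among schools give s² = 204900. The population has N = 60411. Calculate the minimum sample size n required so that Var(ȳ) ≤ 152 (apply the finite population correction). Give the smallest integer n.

Without fpc, n₀ = s²/D = 204900/152 = 1348.0263.
With fpc, (1 − n/N)·s²/n ≤ D requires n ≥ n₀/(1 + n₀/N) = 1348.0263/(1 + 1348.0263/60411) = 1318.6027.
Rounding up, n = 1319.

1319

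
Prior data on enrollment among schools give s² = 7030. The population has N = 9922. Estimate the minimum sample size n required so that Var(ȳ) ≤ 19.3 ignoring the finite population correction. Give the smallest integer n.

365

Without fpc, n₀ = s²/D = 7030/19.3 = 364.2487.
Rounding up, n = 365.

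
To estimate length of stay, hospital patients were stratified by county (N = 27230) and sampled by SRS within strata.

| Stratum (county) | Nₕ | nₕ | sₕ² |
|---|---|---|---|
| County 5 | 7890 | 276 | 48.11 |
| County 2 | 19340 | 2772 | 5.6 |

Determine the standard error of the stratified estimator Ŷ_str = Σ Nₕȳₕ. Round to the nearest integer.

Var(Ŷ_str) = Σₕ Nₕ²(1 − fₕ)sₕ²/nₕ.
County 5: 7890²·(1 − 276/7890)·48.11/276 = 1.0471675 × 10^7.
County 2: 19340²·(1 − 2772/19340)·5.6/2772 = 647323.47.
Sum = 1.1118998 × 10^7.
SE = √(1.1118998 × 10^7) = 3335.

3335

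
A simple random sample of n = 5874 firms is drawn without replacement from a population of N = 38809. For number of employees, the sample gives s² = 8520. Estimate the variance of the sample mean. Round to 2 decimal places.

1.23

Under SRS without replacement, Var(ȳ) = (1 − f)·s²/n with f = n/N = 5874/38809 = 0.15135664.
Var(ȳ) = (1 − 0.15135664)·8520/5874 = 0.84864336·1.4504597 = 1.2309229.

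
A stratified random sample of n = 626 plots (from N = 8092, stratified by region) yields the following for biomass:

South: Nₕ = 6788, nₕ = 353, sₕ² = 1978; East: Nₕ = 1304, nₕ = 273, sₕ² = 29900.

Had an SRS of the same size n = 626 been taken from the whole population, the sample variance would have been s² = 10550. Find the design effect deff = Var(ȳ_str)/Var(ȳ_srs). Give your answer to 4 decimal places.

0.3850

Var(ȳ_str) = Σ Wₕ²(1−fₕ)sₕ²/nₕ with Wₕ = Nₕ/8092:
  South: (6788/8092)²·(1−353/6788)·1978/353 = 3.7379219
  East: (1304/8092)²·(1−273/1304)·29900/273 = 2.2487079
  → Var(ȳ_str) = 5.9866298.
Var(ȳ_srs) = (1 − 626/8092)·10550/626 = 15.549278.
deff = 5.9866298 / 15.549278 = 0.3850.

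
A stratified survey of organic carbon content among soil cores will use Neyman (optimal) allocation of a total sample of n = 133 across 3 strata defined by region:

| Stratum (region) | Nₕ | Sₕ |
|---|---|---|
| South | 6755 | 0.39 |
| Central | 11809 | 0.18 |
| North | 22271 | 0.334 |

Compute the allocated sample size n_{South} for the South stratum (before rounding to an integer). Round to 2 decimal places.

Neyman allocation: nₕ = n·NₕSₕ / Σⱼ NⱼSⱼ.
Σ NⱼSⱼ = 6755·0.39 + 11809·0.18 + 22271·0.334 = 12198.584.
n_{South} = 133·6755·0.39 / 12198.584 = 28.72.

28.72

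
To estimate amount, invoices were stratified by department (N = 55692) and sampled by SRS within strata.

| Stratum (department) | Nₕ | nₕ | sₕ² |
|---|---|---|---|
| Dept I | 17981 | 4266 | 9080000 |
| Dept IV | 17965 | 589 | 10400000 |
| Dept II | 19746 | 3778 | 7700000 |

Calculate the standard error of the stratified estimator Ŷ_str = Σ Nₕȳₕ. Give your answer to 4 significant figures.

2.584 × 10^6

Var(Ŷ_str) = Σₕ Nₕ²(1 − fₕ)sₕ²/nₕ.
Dept I: 17981²·(1 − 4266/17981)·9080000/4266 = 5.2489768 × 10^11.
Dept IV: 17965²·(1 − 589/17965)·10400000/589 = 5.5118206 × 10^12.
Dept II: 19746²·(1 − 3778/19746)·7700000/3778 = 6.426262 × 10^11.
Sum = 6.6793445 × 10^12.
SE = √(6.6793445 × 10^12) = 2.584 × 10^6.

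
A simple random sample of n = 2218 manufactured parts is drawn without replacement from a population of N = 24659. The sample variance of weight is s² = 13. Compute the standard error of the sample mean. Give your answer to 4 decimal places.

0.0730

Under SRS without replacement, Var(ȳ) = (1 − f)·s²/n with f = n/N = 2218/24659 = 0.08994688.
Var(ȳ) = (1 − 0.08994688)·13/2218 = 0.91005312·0.0058611362 = 0.0053339453.
SE(ȳ) = √(0.0053339453) = 0.0730.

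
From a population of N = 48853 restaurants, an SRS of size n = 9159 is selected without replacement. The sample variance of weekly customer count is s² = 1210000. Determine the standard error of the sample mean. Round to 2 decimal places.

Under SRS without replacement, Var(ȳ) = (1 − f)·s²/n with f = n/N = 9159/48853 = 0.18748081.
Var(ȳ) = (1 − 0.18748081)·1210000/9159 = 0.81251919·132.11049 = 107.34231.
SE(ȳ) = √(107.34231) = 10.36.

10.36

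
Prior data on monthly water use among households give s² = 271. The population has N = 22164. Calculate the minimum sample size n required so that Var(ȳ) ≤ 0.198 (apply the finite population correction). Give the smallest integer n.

Without fpc, n₀ = s²/D = 271/0.198 = 1368.6869.
With fpc, (1 − n/N)·s²/n ≤ D requires n ≥ n₀/(1 + n₀/N) = 1368.6869/(1 + 1368.6869/22164) = 1289.0826.
Rounding up, n = 1290.

1290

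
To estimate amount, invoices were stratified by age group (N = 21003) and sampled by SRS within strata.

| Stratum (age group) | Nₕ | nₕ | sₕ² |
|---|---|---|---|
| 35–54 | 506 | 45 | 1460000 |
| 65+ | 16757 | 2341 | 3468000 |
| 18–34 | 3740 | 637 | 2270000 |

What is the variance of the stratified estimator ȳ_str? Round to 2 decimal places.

Var(ȳ_str) = Σₕ Wₕ²(1 − fₕ)sₕ²/nₕ with Wₕ = Nₕ/N, N = 21003.
35–54: Wₕ = 0.02409180; term = 0.02409180²·(1 − 0.08893281)·1460000/45 = 17.156517.
65+: Wₕ = 0.79783840; term = 0.79783840²·(1 − 0.13970281)·3468000/2341 = 811.25251.
18–34: Wₕ = 0.17806980; term = 0.17806980²·(1 − 0.17032086)·2270000/637 = 93.751265.
Sum = 922.16029.

922.16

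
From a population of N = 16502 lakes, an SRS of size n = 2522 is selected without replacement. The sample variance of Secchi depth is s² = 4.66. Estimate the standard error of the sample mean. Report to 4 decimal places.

Under SRS without replacement, Var(ȳ) = (1 − f)·s²/n with f = n/N = 2522/16502 = 0.15282996.
Var(ȳ) = (1 − 0.15282996)·4.66/2522 = 0.84717004·0.0018477399 = 0.0015653499.
SE(ȳ) = √(0.0015653499) = 0.0396.

0.0396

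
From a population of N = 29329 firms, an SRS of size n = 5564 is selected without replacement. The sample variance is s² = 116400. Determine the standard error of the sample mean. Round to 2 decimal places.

Under SRS without replacement, Var(ȳ) = (1 − f)·s²/n with f = n/N = 5564/29329 = 0.18970984.
Var(ȳ) = (1 − 0.18970984)·116400/5564 = 0.81029016·20.920201 = 16.951433.
SE(ȳ) = √(16.951433) = 4.12.

4.12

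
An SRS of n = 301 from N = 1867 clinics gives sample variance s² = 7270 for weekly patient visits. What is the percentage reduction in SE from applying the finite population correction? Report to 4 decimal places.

8.4151

f = n/N = 301/1867 = 0.16122121.
SE_no-fpc = √(s²/n) = 4.9145523; SE_fpc = √((1−f)s²/n) = 4.5009862.
Ratio = √(1−f) = 0.91584867. Reduction = 100·(1 − 0.91584867) = 8.4151%.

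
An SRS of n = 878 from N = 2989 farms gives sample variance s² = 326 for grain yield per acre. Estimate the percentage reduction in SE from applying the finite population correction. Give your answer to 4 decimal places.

15.9609

f = n/N = 878/2989 = 0.29374373.
SE_no-fpc = √(s²/n) = 0.6093426; SE_fpc = √((1−f)s²/n) = 0.51208576.
Ratio = √(1−f) = 0.84039055. Reduction = 100·(1 − 0.84039055) = 15.9609%.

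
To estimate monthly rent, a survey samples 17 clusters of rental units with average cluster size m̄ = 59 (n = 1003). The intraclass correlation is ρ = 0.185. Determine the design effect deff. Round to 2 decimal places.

11.73

deff = 1 + (59 − 1)·0.185 = 1 + 10.73 = 11.73.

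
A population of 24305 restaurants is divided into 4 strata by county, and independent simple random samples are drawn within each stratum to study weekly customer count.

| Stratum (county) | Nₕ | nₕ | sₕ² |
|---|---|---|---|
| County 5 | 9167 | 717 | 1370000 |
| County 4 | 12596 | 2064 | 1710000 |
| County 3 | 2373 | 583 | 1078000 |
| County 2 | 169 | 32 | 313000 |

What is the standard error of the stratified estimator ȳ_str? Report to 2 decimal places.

21.22

Var(ȳ_str) = Σₕ Wₕ²(1 − fₕ)sₕ²/nₕ with Wₕ = Nₕ/N, N = 24305.
County 5: Wₕ = 0.37716519; term = 0.37716519²·(1 − 0.07821534)·1370000/717 = 250.54982.
County 4: Wₕ = 0.51824727; term = 0.51824727²·(1 − 0.16386154)·1710000/2064 = 186.05385.
County 3: Wₕ = 0.09763423; term = 0.09763423²·(1 − 0.24568057)·1078000/583 = 13.295655.
County 2: Wₕ = 0.00695330; term = 0.00695330²·(1 − 0.18934911)·313000/32 = 0.38336316.
Sum = 450.28269.
SE = √(450.28269) = 21.22.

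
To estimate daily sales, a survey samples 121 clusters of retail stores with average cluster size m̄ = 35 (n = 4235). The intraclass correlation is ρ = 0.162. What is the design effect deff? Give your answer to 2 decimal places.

6.51

deff = 1 + (35 − 1)·0.162 = 1 + 5.508 = 6.508.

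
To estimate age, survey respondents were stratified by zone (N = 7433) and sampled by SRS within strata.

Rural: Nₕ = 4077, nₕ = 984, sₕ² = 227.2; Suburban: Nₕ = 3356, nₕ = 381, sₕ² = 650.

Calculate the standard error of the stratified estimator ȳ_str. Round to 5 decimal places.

0.60083

Var(ȳ_str) = Σₕ Wₕ²(1 − fₕ)sₕ²/nₕ with Wₕ = Nₕ/N, N = 7433.
Rural: Wₕ = 0.54849993; term = 0.54849993²·(1 − 0.24135394)·227.2/984 = 0.052699391.
Suburban: Wₕ = 0.45150007; term = 0.45150007²·(1 − 0.11352801)·650/381 = 0.30829681.
Sum = 0.3609962.
SE = √(0.3609962) = 0.60083.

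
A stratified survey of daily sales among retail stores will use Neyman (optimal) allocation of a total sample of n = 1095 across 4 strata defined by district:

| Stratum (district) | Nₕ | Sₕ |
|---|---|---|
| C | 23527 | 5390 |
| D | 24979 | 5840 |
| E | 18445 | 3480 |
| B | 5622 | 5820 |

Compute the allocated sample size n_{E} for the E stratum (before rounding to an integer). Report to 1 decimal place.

190.2

Neyman allocation: nₕ = n·NₕSₕ / Σⱼ NⱼSⱼ.
Σ NⱼSⱼ = 23527·5390 + 24979·5840 + 18445·3480 + 5622·5820 = 3.6959653 × 10^8.
n_{E} = 1095·18445·3480 / (3.6959653 × 10^8) = 190.2.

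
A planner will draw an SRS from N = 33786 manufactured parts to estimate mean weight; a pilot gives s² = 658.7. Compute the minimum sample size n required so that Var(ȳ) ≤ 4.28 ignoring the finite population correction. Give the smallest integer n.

Without fpc, n₀ = s²/D = 658.7/4.28 = 153.9019.
Rounding up, n = 154.

154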